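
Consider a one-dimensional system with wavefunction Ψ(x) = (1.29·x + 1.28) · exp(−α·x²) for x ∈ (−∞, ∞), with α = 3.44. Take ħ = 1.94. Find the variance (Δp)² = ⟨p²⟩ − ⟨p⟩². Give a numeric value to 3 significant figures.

14.7

Compute ⟨p⟩ and ⟨p²⟩ separately; (Δp)² = ⟨p²⟩ − ⟨p⟩².
Expand each integrand as polynomial × e^(−2αx²) and use ∫x^(2j)·e^(−2αx²) dx = (2j−1)!!/(4α)^j · √(π/(2α)), odd powers → 0; here √(π/(2α)) = 0.67574. Differentiate with the product rule, d/dx e^(−αx²) = −2αx·e^(−αx²).
Normalization: ∫|Ψ|² dx = 1.1889.
⟨p⟩ = 0.0000 and ⟨p²⟩ = 14.727.
(Δp)² = 14.727 − (0.0000)² = 14.727.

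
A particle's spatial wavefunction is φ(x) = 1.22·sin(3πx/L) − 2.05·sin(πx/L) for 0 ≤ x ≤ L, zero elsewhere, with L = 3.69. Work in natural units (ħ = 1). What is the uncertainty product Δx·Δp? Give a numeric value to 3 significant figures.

Δx = √(⟨x²⟩−⟨x⟩²), Δp = √(⟨p²⟩−⟨p⟩²).
On 0 ≤ x ≤ L (j ≠ l): ∫sin²(jπx/L) dx = L/2, ∫sin(jπx/L)·sin(lπx/L) dx = 0; diagonal moments ∫x·sin²(jπx/L) dx = L²/4, ∫x²·sin²(jπx/L) dx = L³·(1/6 − 1/(4j²π²)); cross terms ∫x·sin(jπx/L)·sin(lπx/L) dx = 0 for j + l even and −4jlL²/(π²(j² − l²)²) for j + l odd, ∫x²·sin(jπx/L)·sin(lπx/L) dx = (−1)^(j+l)·4jlL³/(π²(j² − l²)²); higher powers the same way via product-to-sum and parts. d²/dx² sin(jπx/L) = −(jπ/L)²·sin(jπx/L); on 0 ≤ x ≤ L, ∫sin²(jπx/L) dx = L/2 and ∫sin(jπx/L)·sin(lπx/L) dx = 0 for j ≠ l, so only diagonal terms survive in ∫|φ|² and ∫φ·φ″; ∫φ·φ′ dx = [φ²/2] between the walls = 0.
Normalization: ∫|φ|² dx = 10.500.
⟨x⟩ = 1.8450, ⟨x²⟩ = 3.5545 ⇒ Δx = 0.38797.
⟨p⟩ = 0.0000, ⟨p²⟩ = 2.2415 ⇒ Δp = 1.4972.
Δx·Δp = 0.58084.

0.581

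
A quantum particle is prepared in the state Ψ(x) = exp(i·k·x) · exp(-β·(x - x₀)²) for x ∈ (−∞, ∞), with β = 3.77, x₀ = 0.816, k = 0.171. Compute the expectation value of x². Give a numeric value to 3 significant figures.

⟨x²⟩ = ∫ x²·|Ψ|² dx / ∫|Ψ|² dx (integrals over the domain).
Gaussian moments (u = x − x₀): ∫u^(2j)·e^(−2βu²) du = (2j−1)!!/(4β)^j · √(π/(2β)), odd powers integrate to 0; here √(π/(2β)) = 0.64549.
State is unnormalized: ∫|Ψ|² dx = 0.64549, and ∫Ψ*·x²·Ψ dx = 0.47261, so ⟨x²⟩ = 0.47261 / 0.64549.
⟨x²⟩ = 0.73217.

0.732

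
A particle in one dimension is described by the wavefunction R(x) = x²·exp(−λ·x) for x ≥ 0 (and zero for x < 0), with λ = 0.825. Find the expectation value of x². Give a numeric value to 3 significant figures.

⟨x²⟩ = ∫ x²·|R|² dx / ∫|R|² dx (integrals over the domain).
Every integrand reduces to terms xʲ·e^(−2λx) on [0, ∞); use ∫₀^∞ xʲ·e^(−2λx) dx = j!/(2λ)^(j+1).
State is unnormalized: ∫|R|² dx = 1.9624, and ∫R*·x²·R dx = 21.624, so ⟨x²⟩ = 21.624 / 1.9624.
⟨x²⟩ = 11.019.

11.0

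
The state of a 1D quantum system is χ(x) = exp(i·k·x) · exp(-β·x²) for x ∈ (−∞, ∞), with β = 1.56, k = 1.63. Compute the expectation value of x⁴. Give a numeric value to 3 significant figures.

0.0770

⟨x⁴⟩ = ∫ x⁴·|χ|² dx / ∫|χ|² dx (integrals over the domain).
Gaussian moments: ∫x^(2j)·e^(−2βx²) dx = (2j−1)!!/(4β)^j · √(π/(2β)), odd powers integrate to 0; here √(π/(2β)) = 1.0035.
State is unnormalized: ∫|χ|² dx = 1.0035, and ∫χ*·x⁴·χ dx = 0.077312, so ⟨x⁴⟩ = 0.077312 / 1.0035.
⟨x⁴⟩ = 0.077046.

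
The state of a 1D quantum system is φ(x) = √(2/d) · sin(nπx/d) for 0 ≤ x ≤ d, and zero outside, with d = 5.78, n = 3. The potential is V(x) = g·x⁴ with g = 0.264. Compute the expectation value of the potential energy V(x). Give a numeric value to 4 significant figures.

⟨V⟩ = ∫ V(x)·|φ|² dx.
With sin²θ = (1 − cos2θ)/2 on 0 ≤ x ≤ d: ∫sin²(nπx/d) dx = d/2, ∫x·sin²(nπx/d) dx = d²/4, ∫x²·sin²(nπx/d) dx = d³·(1/6 − 1/(4n²π²)); higher powers xᵏ the same way, integrating xᵏ·cos(2nπx/d) by parts.
⟨V⟩ = 55.670.

55.67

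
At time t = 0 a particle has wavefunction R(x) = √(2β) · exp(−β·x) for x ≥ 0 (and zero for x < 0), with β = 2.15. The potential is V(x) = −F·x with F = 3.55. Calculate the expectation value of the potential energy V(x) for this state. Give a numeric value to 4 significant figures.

-0.8256

⟨V⟩ = ∫ V(x)·|R|² dx.
Every integrand reduces to terms xʲ·e^(−2βx) on [0, ∞); use ∫₀^∞ xʲ·e^(−2βx) dx = j!/(2β)^(j+1).
⟨V⟩ = -0.82558.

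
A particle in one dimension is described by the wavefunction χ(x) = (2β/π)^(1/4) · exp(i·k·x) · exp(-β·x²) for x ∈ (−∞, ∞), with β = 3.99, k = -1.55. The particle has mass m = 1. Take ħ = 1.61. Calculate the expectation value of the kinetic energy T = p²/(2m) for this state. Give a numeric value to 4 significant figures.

T = −(ħ²/2m) d²/dx², so ⟨T⟩ = −(ħ²/2m) ∫ χ*·χ'' dx; with m = 1.
Gaussian moments: ∫x^(2j)·e^(−2βx²) dx = (2j−1)!!/(4β)^j · √(π/(2β)), odd powers integrate to 0; here √(π/(2β)) = 0.62744. Derivatives: χ′ = (ik − 2βx)·χ, χ″ = ((ik − 2βx)² − 2β)·χ; the odd-in-x pieces drop out.
⟨T⟩ = 8.2850.

8.285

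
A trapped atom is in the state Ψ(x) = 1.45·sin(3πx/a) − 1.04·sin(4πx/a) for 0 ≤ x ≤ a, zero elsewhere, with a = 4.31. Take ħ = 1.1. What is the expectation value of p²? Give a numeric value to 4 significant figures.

p² Ψ = −ħ² d²Ψ/dx²; ⟨p²⟩ = −ħ² ∫ Ψ*·Ψ'' dx / ∫|Ψ|² dx.
d²/dx² sin(jπx/a) = −(jπ/a)²·sin(jπx/a); on 0 ≤ x ≤ a, ∫sin²(jπx/a) dx = a/2 and ∫sin(jπx/a)·sin(lπx/a) dx = 0 for j ≠ l, so only diagonal terms survive in ∫|Ψ|² and ∫Ψ·Ψ″; ∫Ψ·Ψ′ dx = [Ψ²/2] between the walls = 0.
State is unnormalized: ∫|Ψ|² dx = 6.8617, and ∫Ψ*·(−ħ² Ψ'') dx = 50.191, so ⟨p²⟩ = 50.191 / 6.8617.
⟨p²⟩ = 7.3146.

7.315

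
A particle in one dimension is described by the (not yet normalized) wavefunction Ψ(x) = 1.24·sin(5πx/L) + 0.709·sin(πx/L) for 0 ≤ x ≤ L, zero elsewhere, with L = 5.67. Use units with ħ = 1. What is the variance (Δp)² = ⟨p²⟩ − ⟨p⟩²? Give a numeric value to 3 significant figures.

5.86

Compute ⟨p⟩ and ⟨p²⟩ separately; (Δp)² = ⟨p²⟩ − ⟨p⟩².
d²/dx² sin(jπx/L) = −(jπ/L)²·sin(jπx/L); on 0 ≤ x ≤ L, ∫sin²(jπx/L) dx = L/2 and ∫sin(jπx/L)·sin(lπx/L) dx = 0 for j ≠ l, so only diagonal terms survive in ∫|Ψ|² and ∫Ψ·Ψ″; ∫Ψ·Ψ′ dx = [Ψ²/2] between the walls = 0.
Normalization: ∫|Ψ|² dx = 5.7842.
⟨p⟩ = 0.0000 and ⟨p²⟩ = 5.8596.
(Δp)² = 5.8596 − (0.0000)² = 5.8596.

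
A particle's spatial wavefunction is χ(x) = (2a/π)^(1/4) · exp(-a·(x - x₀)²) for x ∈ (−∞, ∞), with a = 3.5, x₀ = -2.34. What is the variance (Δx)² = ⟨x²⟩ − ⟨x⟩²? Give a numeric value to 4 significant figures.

0.07143

Compute ⟨x⟩ and ⟨x²⟩ separately, then (Δx)² = ⟨x²⟩ − ⟨x⟩².
Gaussian moments (u = x − x₀): ∫u^(2j)·e^(−2au²) du = (2j−1)!!/(4a)^j · √(π/(2a)), odd powers integrate to 0; here √(π/(2a)) = 0.66992.
⟨x⟩ = -2.3400 and ⟨x²⟩ = 5.5470.
(Δx)² = 5.5470 − (-2.3400)² = 0.071429.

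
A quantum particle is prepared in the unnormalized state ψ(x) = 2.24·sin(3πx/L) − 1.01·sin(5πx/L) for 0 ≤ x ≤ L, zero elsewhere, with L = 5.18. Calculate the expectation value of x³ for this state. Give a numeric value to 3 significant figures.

26.3

⟨x³⟩ = ∫ x³·|ψ|² dx / ∫|ψ|² dx (integrals over the domain).
On 0 ≤ x ≤ L (j ≠ l): ∫sin²(jπx/L) dx = L/2, ∫sin(jπx/L)·sin(lπx/L) dx = 0; diagonal moments ∫x·sin²(jπx/L) dx = L²/4, ∫x²·sin²(jπx/L) dx = L³·(1/6 − 1/(4j²π²)); cross terms ∫x·sin(jπx/L)·sin(lπx/L) dx = 0 for j + l even and −4jlL²/(π²(j² − l²)²) for j + l odd, ∫x²·sin(jπx/L)·sin(lπx/L) dx = (−1)^(j+l)·4jlL³/(π²(j² − l²)²); higher powers the same way via product-to-sum and parts.
State is unnormalized: ∫|ψ|² dx = 15.638, and ∫ψ*·x³·ψ dx = 410.97, so ⟨x³⟩ = 410.97 / 15.638.
⟨x³⟩ = 26.281.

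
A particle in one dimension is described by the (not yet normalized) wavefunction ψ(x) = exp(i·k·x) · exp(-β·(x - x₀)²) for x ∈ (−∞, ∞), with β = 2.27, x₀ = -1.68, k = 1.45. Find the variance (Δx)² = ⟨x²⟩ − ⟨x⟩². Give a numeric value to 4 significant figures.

0.1101

Compute ⟨x⟩ and ⟨x²⟩ separately, then (Δx)² = ⟨x²⟩ − ⟨x⟩².
Gaussian moments (u = x − x₀): ∫u^(2j)·e^(−2βu²) du = (2j−1)!!/(4β)^j · √(π/(2β)), odd powers integrate to 0; here √(π/(2β)) = 0.83185.
Normalization: ∫|ψ|² dx = 0.83185.
⟨x⟩ = -1.6800 and ⟨x²⟩ = 2.9325.
(Δx)² = 2.9325 − (-1.6800)² = 0.11013.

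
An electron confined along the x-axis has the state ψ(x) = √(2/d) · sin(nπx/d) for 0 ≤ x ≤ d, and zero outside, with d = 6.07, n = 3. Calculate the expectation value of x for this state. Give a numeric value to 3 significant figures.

⟨x⟩ = ∫ x·|ψ|² dx (integrals over the domain).
With sin²θ = (1 − cos2θ)/2 on 0 ≤ x ≤ d: ∫sin²(nπx/d) dx = d/2, ∫x·sin²(nπx/d) dx = d²/4, ∫x²·sin²(nπx/d) dx = d³·(1/6 − 1/(4n²π²)); higher powers xᵏ the same way, integrating xᵏ·cos(2nπx/d) by parts.
⟨x⟩ = 3.0350.

3.04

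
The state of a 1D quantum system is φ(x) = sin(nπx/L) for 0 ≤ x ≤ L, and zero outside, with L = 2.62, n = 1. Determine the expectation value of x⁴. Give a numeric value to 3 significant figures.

5.38

⟨x⁴⟩ = ∫ x⁴·|φ|² dx / ∫|φ|² dx (integrals over the domain).
With sin²θ = (1 − cos2θ)/2 on 0 ≤ x ≤ L: ∫sin²(nπx/L) dx = L/2, ∫x·sin²(nπx/L) dx = L²/4, ∫x²·sin²(nπx/L) dx = L³·(1/6 − 1/(4n²π²)); higher powers xᵏ the same way, integrating xᵏ·cos(2nπx/L) by parts.
State is unnormalized: ∫|φ|² dx = 1.3100, and ∫φ*·x⁴·φ dx = 7.0417, so ⟨x⁴⟩ = 7.0417 / 1.3100.
⟨x⁴⟩ = 5.3753.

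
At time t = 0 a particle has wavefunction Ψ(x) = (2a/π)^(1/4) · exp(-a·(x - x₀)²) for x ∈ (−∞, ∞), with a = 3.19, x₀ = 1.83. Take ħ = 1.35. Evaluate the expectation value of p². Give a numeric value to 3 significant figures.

5.81

p² Ψ = −ħ² d²Ψ/dx²; ⟨p²⟩ = −ħ² ∫ Ψ*·Ψ'' dx.
Gaussian moments (u = x − x₀): ∫u^(2j)·e^(−2au²) du = (2j−1)!!/(4a)^j · √(π/(2a)), odd powers integrate to 0; here √(π/(2a)) = 0.70172. Derivatives: d/dx e^(−au²) = −2au·e^(−au²), d²/dx² e^(−au²) = (4a²u² − 2a)·e^(−au²).
⟨p²⟩ = 5.8138.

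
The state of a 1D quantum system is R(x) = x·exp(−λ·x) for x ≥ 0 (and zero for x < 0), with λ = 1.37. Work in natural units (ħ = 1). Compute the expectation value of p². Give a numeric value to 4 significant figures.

1.877

p² R = −ħ² d²R/dx²; ⟨p²⟩ = −ħ² ∫ R*·R'' dx / ∫|R|² dx.
Differentiate x·exp(−λ·x) with the product rule; every integrand then reduces to terms xʲ·e^(−2λx) on [0, ∞), with ∫₀^∞ xʲ·e^(−2λx) dx = j!/(2λ)^(j+1).
State is unnormalized: ∫|R|² dx = 0.097225, and ∫R*·(−ħ² R'') dx = 0.18248, so ⟨p²⟩ = 0.18248 / 0.097225.
⟨p²⟩ = 1.8769.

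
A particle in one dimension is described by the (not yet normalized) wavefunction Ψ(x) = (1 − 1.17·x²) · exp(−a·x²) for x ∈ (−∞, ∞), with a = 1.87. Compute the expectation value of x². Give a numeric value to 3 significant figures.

⟨x²⟩ = ∫ x²·|Ψ|² dx / ∫|Ψ|² dx (integrals over the domain).
Expand each integrand as polynomial × e^(−2ax²) and use ∫x^(2j)·e^(−2ax²) dx = (2j−1)!!/(4a)^j · √(π/(2a)), odd powers → 0; here √(π/(2a)) = 0.91651.
State is unnormalized: ∫|Ψ|² dx = 0.69707, and ∫Ψ*·x²·Ψ dx = 0.052503, so ⟨x²⟩ = 0.052503 / 0.69707.
⟨x²⟩ = 0.075319.

0.0753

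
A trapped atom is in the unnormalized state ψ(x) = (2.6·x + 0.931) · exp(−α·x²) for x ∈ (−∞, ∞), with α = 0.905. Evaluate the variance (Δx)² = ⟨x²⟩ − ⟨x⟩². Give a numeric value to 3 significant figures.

Compute ⟨x⟩ and ⟨x²⟩ separately, then (Δx)² = ⟨x²⟩ − ⟨x⟩².
Expand each integrand as polynomial × e^(−2αx²) and use ∫x^(2j)·e^(−2αx²) dx = (2j−1)!!/(4α)^j · √(π/(2α)), odd powers → 0; here √(π/(2α)) = 1.3175.
Normalization: ∫|ψ|² dx = 3.6021.
⟨x⟩ = 0.48912 and ⟨x²⟩ = 0.65358.
(Δx)² = 0.65358 − (0.48912)² = 0.41434.

0.414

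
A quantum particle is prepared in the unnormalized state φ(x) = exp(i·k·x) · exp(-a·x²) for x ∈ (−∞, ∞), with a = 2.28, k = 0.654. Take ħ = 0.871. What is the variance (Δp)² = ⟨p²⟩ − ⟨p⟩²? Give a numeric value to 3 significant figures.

1.73

Compute ⟨p⟩ and ⟨p²⟩ separately; (Δp)² = ⟨p²⟩ − ⟨p⟩².
Gaussian moments: ∫x^(2j)·e^(−2ax²) dx = (2j−1)!!/(4a)^j · √(π/(2a)), odd powers integrate to 0; here √(π/(2a)) = 0.83003. Derivatives: φ′ = (ik − 2ax)·φ, φ″ = ((ik − 2ax)² − 2a)·φ; the odd-in-x pieces drop out.
Normalization: ∫|φ|² dx = 0.83003.
⟨p⟩ = 0.56963 and ⟨p²⟩ = 2.0542.
(Δp)² = 2.0542 − (0.56963)² = 1.7297.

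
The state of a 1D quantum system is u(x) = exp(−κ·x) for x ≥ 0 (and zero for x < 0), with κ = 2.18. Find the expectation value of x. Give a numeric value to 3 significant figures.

0.229

⟨x⟩ = ∫ x·|u|² dx / ∫|u|² dx (integrals over the domain).
Every integrand reduces to terms xʲ·e^(−2κx) on [0, ∞); use ∫₀^∞ xʲ·e^(−2κx) dx = j!/(2κ)^(j+1).
State is unnormalized: ∫|u|² dx = 0.22936, and ∫u*·x·u dx = 0.052605, so ⟨x⟩ = 0.052605 / 0.22936.
⟨x⟩ = 0.22936.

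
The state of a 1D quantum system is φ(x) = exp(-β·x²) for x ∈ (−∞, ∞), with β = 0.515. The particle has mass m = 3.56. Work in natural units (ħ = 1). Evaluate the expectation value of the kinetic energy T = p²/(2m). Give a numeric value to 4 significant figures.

T = −(ħ²/2m) d²/dx², so ⟨T⟩ = −(ħ²/2m) ∫ φ*·φ'' dx / ∫|φ|² dx; with m = 3.56.
Gaussian moments: ∫x^(2j)·e^(−2βx²) dx = (2j−1)!!/(4β)^j · √(π/(2β)), odd powers integrate to 0; here √(π/(2β)) = 1.7465. Derivatives: d/dx e^(−βx²) = −2βx·e^(−βx²), d²/dx² e^(−βx²) = (4β²x² − 2β)·e^(−βx²).
State is unnormalized: ∫|φ|² dx = 1.7465, and ∫φ*·(−ħ²/2m · φ'') dx = 0.12632, so ⟨T⟩ = 0.12632 / 1.7465.
⟨T⟩ = 0.072331.

0.07233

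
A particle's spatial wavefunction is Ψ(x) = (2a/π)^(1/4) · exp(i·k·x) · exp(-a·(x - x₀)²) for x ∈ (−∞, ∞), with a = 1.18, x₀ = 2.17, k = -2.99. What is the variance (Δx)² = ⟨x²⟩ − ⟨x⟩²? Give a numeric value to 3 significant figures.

0.212

Compute ⟨x⟩ and ⟨x²⟩ separately, then (Δx)² = ⟨x²⟩ − ⟨x⟩².
Gaussian moments (u = x − x₀): ∫u^(2j)·e^(−2au²) du = (2j−1)!!/(4a)^j · √(π/(2a)), odd powers integrate to 0; here √(π/(2a)) = 1.1538.
⟨x⟩ = 2.1700 and ⟨x²⟩ = 4.9208.
(Δx)² = 4.9208 − (2.1700)² = 0.21186.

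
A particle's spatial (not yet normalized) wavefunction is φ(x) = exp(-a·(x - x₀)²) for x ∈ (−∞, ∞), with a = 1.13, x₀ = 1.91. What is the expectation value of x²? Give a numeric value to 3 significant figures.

3.87

⟨x²⟩ = ∫ x²·|φ|² dx / ∫|φ|² dx (integrals over the domain).
Gaussian moments (u = x − x₀): ∫u^(2j)·e^(−2au²) du = (2j−1)!!/(4a)^j · √(π/(2a)), odd powers integrate to 0; here √(π/(2a)) = 1.1790.
State is unnormalized: ∫|φ|² dx = 1.1790, and ∫φ*·x²·φ dx = 4.5620, so ⟨x²⟩ = 4.5620 / 1.1790.
⟨x²⟩ = 3.8693.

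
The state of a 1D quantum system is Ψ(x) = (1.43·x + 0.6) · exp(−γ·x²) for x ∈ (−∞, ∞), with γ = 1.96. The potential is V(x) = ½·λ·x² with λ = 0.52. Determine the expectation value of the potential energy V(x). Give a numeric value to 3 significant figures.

⟨V⟩ = ∫ V(x)·|Ψ|² dx / ∫|Ψ|² dx.
Expand each integrand as polynomial × e^(−2γx²) and use ∫x^(2j)·e^(−2γx²) dx = (2j−1)!!/(4γ)^j · √(π/(2γ)), odd powers → 0; here √(π/(2γ)) = 0.89522.
State is unnormalized: ∫|Ψ|² dx = 0.55578, and ∫Ψ*·V(x)·Ψ dx = 0.033919, so ⟨V⟩ = 0.033919 / 0.55578.
⟨V⟩ = 0.061029.

0.0610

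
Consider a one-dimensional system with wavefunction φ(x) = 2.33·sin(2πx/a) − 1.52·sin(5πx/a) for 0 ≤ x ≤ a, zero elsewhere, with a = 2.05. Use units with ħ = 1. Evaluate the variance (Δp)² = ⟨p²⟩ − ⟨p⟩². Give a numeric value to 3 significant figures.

Compute ⟨p⟩ and ⟨p²⟩ separately; (Δp)² = ⟨p²⟩ − ⟨p⟩².
d²/dx² sin(jπx/a) = −(jπ/a)²·sin(jπx/a); on 0 ≤ x ≤ a, ∫sin²(jπx/a) dx = a/2 and ∫sin(jπx/a)·sin(lπx/a) dx = 0 for j ≠ l, so only diagonal terms survive in ∫|φ|² and ∫φ·φ″; ∫φ·φ′ dx = [φ²/2] between the walls = 0.
Normalization: ∫|φ|² dx = 7.9328.
⟨p⟩ = 0.0000 and ⟨p²⟩ = 24.117.
(Δp)² = 24.117 − (0.0000)² = 24.117.

24.1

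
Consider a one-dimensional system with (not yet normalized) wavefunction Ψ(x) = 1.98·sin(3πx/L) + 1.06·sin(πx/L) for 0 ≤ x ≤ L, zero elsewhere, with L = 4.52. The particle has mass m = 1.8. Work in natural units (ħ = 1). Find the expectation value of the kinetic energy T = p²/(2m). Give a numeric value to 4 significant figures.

0.9686

T = −(ħ²/2m) d²/dx², so ⟨T⟩ = −(ħ²/2m) ∫ Ψ*·Ψ'' dx / ∫|Ψ|² dx; with m = 1.8.
d²/dx² sin(jπx/L) = −(jπ/L)²·sin(jπx/L); on 0 ≤ x ≤ L, ∫sin²(jπx/L) dx = L/2 and ∫sin(jπx/L)·sin(lπx/L) dx = 0 for j ≠ l, so only diagonal terms survive in ∫|Ψ|² and ∫Ψ·Ψ″; ∫Ψ·Ψ′ dx = [Ψ²/2] between the walls = 0.
State is unnormalized: ∫|Ψ|² dx = 11.399, and ∫Ψ*·(−ħ²/2m · Ψ'') dx = 11.041, so ⟨T⟩ = 11.041 / 11.399.
⟨T⟩ = 0.96857.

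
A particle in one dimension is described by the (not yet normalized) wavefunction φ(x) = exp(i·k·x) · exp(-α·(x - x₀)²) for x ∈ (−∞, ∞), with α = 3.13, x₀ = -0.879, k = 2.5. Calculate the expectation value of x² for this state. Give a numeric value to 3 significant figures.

⟨x²⟩ = ∫ x²·|φ|² dx / ∫|φ|² dx (integrals over the domain).
Gaussian moments (u = x − x₀): ∫u^(2j)·e^(−2αu²) du = (2j−1)!!/(4α)^j · √(π/(2α)), odd powers integrate to 0; here √(π/(2α)) = 0.70842.
State is unnormalized: ∫|φ|² dx = 0.70842, and ∫φ*·x²·φ dx = 0.60393, so ⟨x²⟩ = 0.60393 / 0.70842.
⟨x²⟩ = 0.85251.

0.853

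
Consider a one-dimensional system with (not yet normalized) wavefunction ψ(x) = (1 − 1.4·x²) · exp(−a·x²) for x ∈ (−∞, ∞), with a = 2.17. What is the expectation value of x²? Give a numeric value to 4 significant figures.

0.06443

⟨x²⟩ = ∫ x²·|ψ|² dx / ∫|ψ|² dx (integrals over the domain).
Expand each integrand as polynomial × e^(−2ax²) and use ∫x^(2j)·e^(−2ax²) dx = (2j−1)!!/(4a)^j · √(π/(2a)), odd powers → 0; here √(π/(2a)) = 0.85081.
State is unnormalized: ∫|ψ|² dx = 0.64275, and ∫ψ*·x²·ψ dx = 0.041411, so ⟨x²⟩ = 0.041411 / 0.64275.
⟨x²⟩ = 0.064427.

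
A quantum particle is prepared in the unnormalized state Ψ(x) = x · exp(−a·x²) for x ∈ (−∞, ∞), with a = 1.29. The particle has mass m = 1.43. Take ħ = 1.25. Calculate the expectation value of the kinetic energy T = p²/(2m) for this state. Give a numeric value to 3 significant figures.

T = −(ħ²/2m) d²/dx², so ⟨T⟩ = −(ħ²/2m) ∫ Ψ*·Ψ'' dx / ∫|Ψ|² dx; with m = 1.43.
Expand each integrand as polynomial × e^(−2ax²) and use ∫x^(2j)·e^(−2ax²) dx = (2j−1)!!/(4a)^j · √(π/(2a)), odd powers → 0; here √(π/(2a)) = 1.1035. Differentiate with the product rule, d/dx e^(−ax²) = −2ax·e^(−ax²).
State is unnormalized: ∫|Ψ|² dx = 0.21385, and ∫Ψ*·(−ħ²/2m · Ψ'') dx = 0.45215, so ⟨T⟩ = 0.45215 / 0.21385.
⟨T⟩ = 2.1143.

2.11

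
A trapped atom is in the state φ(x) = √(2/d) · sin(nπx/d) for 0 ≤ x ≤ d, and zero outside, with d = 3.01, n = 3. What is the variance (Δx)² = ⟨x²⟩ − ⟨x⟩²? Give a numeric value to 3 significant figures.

Compute ⟨x⟩ and ⟨x²⟩ separately, then (Δx)² = ⟨x²⟩ − ⟨x⟩².
With sin²θ = (1 − cos2θ)/2 on 0 ≤ x ≤ d: ∫sin²(nπx/d) dx = d/2, ∫x·sin²(nπx/d) dx = d²/4, ∫x²·sin²(nπx/d) dx = d³·(1/6 − 1/(4n²π²)); higher powers xᵏ the same way, integrating xᵏ·cos(2nπx/d) by parts.
⟨x⟩ = 1.5050 and ⟨x²⟩ = 2.9690.
(Δx)² = 2.9690 − (1.5050)² = 0.70401.

0.704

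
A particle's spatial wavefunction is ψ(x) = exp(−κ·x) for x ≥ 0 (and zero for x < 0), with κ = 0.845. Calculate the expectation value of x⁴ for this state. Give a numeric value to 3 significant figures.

2.94

⟨x⁴⟩ = ∫ x⁴·|ψ|² dx / ∫|ψ|² dx (integrals over the domain).
Every integrand reduces to terms xʲ·e^(−2κx) on [0, ∞); use ∫₀^∞ xʲ·e^(−2κx) dx = j!/(2κ)^(j+1).
State is unnormalized: ∫|ψ|² dx = 0.59172, and ∫ψ*·x⁴·ψ dx = 1.7409, so ⟨x⁴⟩ = 1.7409 / 0.59172.
⟨x⁴⟩ = 2.9421.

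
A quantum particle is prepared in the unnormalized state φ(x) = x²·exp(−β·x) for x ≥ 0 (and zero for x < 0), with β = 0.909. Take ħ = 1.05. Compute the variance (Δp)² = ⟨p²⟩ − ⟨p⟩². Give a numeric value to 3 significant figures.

Compute ⟨p⟩ and ⟨p²⟩ separately; (Δp)² = ⟨p²⟩ − ⟨p⟩².
Differentiate x²·exp(−β·x) with the product rule; every integrand then reduces to terms xʲ·e^(−2βx) on [0, ∞), with ∫₀^∞ xʲ·e^(−2βx) dx = j!/(2β)^(j+1).
Normalization: ∫|φ|² dx = 1.2085.
⟨p⟩ = 0.0000 and ⟨p²⟩ = 0.30366.
(Δp)² = 0.30366 − (0.0000)² = 0.30366.

0.304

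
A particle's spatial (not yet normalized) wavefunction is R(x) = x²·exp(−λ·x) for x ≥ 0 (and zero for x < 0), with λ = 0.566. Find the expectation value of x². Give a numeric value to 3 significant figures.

23.4

⟨x²⟩ = ∫ x²·|R|² dx / ∫|R|² dx (integrals over the domain).
Every integrand reduces to terms xʲ·e^(−2λx) on [0, ∞); use ∫₀^∞ xʲ·e^(−2λx) dx = j!/(2λ)^(j+1).
State is unnormalized: ∫|R|² dx = 12.912, and ∫R*·x²·R dx = 302.28, so ⟨x²⟩ = 302.28 / 12.912.
⟨x²⟩ = 23.411.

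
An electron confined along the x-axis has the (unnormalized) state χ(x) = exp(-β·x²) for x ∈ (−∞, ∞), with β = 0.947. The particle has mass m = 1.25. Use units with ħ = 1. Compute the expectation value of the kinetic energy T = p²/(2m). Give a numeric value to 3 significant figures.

T = −(ħ²/2m) d²/dx², so ⟨T⟩ = −(ħ²/2m) ∫ χ*·χ'' dx / ∫|χ|² dx; with m = 1.25.
Gaussian moments: ∫x^(2j)·e^(−2βx²) dx = (2j−1)!!/(4β)^j · √(π/(2β)), odd powers integrate to 0; here √(π/(2β)) = 1.2879. Derivatives: d/dx e^(−βx²) = −2βx·e^(−βx²), d²/dx² e^(−βx²) = (4β²x² − 2β)·e^(−βx²).
State is unnormalized: ∫|χ|² dx = 1.2879, and ∫χ*·(−ħ²/2m · χ'') dx = 0.48786, so ⟨T⟩ = 0.48786 / 1.2879.
⟨T⟩ = 0.37880.

0.379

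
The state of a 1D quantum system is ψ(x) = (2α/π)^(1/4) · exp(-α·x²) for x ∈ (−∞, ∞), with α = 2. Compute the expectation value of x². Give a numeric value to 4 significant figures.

⟨x²⟩ = ∫ x²·|ψ|² dx (integrals over the domain).
Gaussian moments: ∫x^(2j)·e^(−2αx²) dx = (2j−1)!!/(4α)^j · √(π/(2α)), odd powers integrate to 0; here √(π/(2α)) = 0.88623.
⟨x²⟩ = 0.12500.

0.1250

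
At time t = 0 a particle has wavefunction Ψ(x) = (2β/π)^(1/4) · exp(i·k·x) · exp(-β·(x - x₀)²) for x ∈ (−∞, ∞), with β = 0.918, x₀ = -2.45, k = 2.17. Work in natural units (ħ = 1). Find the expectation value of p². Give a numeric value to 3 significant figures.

p² Ψ = −ħ² d²Ψ/dx²; ⟨p²⟩ = −ħ² ∫ Ψ*·Ψ'' dx.
Gaussian moments (u = x − x₀): ∫u^(2j)·e^(−2βu²) du = (2j−1)!!/(4β)^j · √(π/(2β)), odd powers integrate to 0; here √(π/(2β)) = 1.3081. Derivatives: Ψ′ = (ik − 2βu)·Ψ, Ψ″ = ((ik − 2βu)² − 2β)·Ψ; the odd-in-u pieces drop out.
⟨p²⟩ = 5.6269.

5.63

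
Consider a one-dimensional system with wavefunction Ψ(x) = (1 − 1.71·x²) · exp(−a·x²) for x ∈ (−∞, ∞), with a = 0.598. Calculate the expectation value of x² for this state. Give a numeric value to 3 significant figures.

⟨x²⟩ = ∫ x²·|Ψ|² dx / ∫|Ψ|² dx (integrals over the domain).
Expand each integrand as polynomial × e^(−2ax²) and use ∫x^(2j)·e^(−2ax²) dx = (2j−1)!!/(4a)^j · √(π/(2a)), odd powers → 0; here √(π/(2a)) = 1.6207.
State is unnormalized: ∫|Ψ|² dx = 1.7883, and ∫Ψ*·x²·Ψ dx = 2.9654, so ⟨x²⟩ = 2.9654 / 1.7883.
⟨x²⟩ = 1.6582.

1.66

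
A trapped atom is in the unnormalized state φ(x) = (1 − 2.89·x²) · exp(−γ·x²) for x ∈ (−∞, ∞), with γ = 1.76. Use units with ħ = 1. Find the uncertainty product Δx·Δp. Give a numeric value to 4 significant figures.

Δx = √(⟨x²⟩−⟨x⟩²), Δp = √(⟨p²⟩−⟨p⟩²).
Expand each integrand as polynomial × e^(−2γx²) and use ∫x^(2j)·e^(−2γx²) dx = (2j−1)!!/(4γ)^j · √(π/(2γ)), odd powers → 0; here √(π/(2γ)) = 0.94472. Differentiate with the product rule, d/dx e^(−γx²) = −2γx·e^(−γx²).
Normalization: ∫|φ|² dx = 0.64670.
⟨x⟩ = 0.0000, ⟨x²⟩ = 0.22094 ⇒ Δx = 0.47004.
⟨p⟩ = 0.0000, ⟨p²⟩ = 7.7150 ⇒ Δp = 2.7776.
Δx·Δp = 1.3056.

1.306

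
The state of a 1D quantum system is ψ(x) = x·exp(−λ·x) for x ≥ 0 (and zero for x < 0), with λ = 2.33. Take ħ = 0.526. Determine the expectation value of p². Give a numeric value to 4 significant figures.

p² ψ = −ħ² d²ψ/dx²; ⟨p²⟩ = −ħ² ∫ ψ*·ψ'' dx / ∫|ψ|² dx.
Differentiate x·exp(−λ·x) with the product rule; every integrand then reduces to terms xʲ·e^(−2λx) on [0, ∞), with ∫₀^∞ xʲ·e^(−2λx) dx = j!/(2λ)^(j+1).
State is unnormalized: ∫|ψ|² dx = 0.019764, and ∫ψ*·(−ħ² ψ'') dx = 0.029686, so ⟨p²⟩ = 0.029686 / 0.019764.
⟨p²⟩ = 1.5020.

1.502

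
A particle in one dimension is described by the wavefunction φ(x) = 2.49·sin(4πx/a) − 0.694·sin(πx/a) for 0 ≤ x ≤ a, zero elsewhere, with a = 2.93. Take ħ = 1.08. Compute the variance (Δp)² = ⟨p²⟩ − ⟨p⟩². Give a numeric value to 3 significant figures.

20.0

Compute ⟨p⟩ and ⟨p²⟩ separately; (Δp)² = ⟨p²⟩ − ⟨p⟩².
d²/dx² sin(jπx/a) = −(jπ/a)²·sin(jπx/a); on 0 ≤ x ≤ a, ∫sin²(jπx/a) dx = a/2 and ∫sin(jπx/a)·sin(lπx/a) dx = 0 for j ≠ l, so only diagonal terms survive in ∫|φ|² and ∫φ·φ″; ∫φ·φ′ dx = [φ²/2] between the walls = 0.
Normalization: ∫|φ|² dx = 9.7887.
⟨p⟩ = 0.0000 and ⟨p²⟩ = 20.005.
(Δp)² = 20.005 − (0.0000)² = 20.005.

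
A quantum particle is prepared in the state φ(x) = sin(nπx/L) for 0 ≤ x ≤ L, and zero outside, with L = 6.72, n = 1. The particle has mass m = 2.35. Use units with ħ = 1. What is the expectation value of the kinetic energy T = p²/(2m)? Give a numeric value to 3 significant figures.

T = −(ħ²/2m) d²/dx², so ⟨T⟩ = −(ħ²/2m) ∫ φ*·φ'' dx / ∫|φ|² dx; with m = 2.35.
d/dx sin(nπx/L) = (nπ/L)·cos(nπx/L) and d²/dx² sin(nπx/L) = −(nπ/L)²·sin(nπx/L); on 0 ≤ x ≤ L, ∫sin²(nπx/L) dx = L/2 and ∫sin(nπx/L)·cos(nπx/L) dx = 0.
State is unnormalized: ∫|φ|² dx = 3.3600, and ∫φ*·(−ħ²/2m · φ'') dx = 0.15624, so ⟨T⟩ = 0.15624 / 3.3600.
⟨T⟩ = 0.046501.

0.0465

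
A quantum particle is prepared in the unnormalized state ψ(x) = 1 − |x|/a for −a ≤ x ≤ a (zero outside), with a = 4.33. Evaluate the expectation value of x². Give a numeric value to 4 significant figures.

⟨x²⟩ = ∫ x²·|ψ|² dx / ∫|ψ|² dx (integrals over the domain).
ψ is even, so ∫ over [−a, a] = 2∫₀ᵃ with ψ = 1 − x/a there: ∫₀ᵃ (1 − x/a)² dx = a/3, ∫₀ᵃ x²(1 − x/a)² dx = a³/30, ∫₀ᵃ x⁴(1 − x/a)² dx = a⁵/105.
State is unnormalized: ∫|ψ|² dx = 2.8867, and ∫ψ*·x²·ψ dx = 5.4122, so ⟨x²⟩ = 5.4122 / 2.8867.
⟨x²⟩ = 1.8749.

1.875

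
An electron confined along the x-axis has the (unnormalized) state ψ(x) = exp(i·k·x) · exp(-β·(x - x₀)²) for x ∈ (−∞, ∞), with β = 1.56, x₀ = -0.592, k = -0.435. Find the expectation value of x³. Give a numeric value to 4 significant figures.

⟨x³⟩ = ∫ x³·|ψ|² dx / ∫|ψ|² dx (integrals over the domain).
Gaussian moments (u = x − x₀): ∫u^(2j)·e^(−2βu²) du = (2j−1)!!/(4β)^j · √(π/(2β)), odd powers integrate to 0; here √(π/(2β)) = 1.0035.
State is unnormalized: ∫|ψ|² dx = 1.0035, and ∫ψ*·x³·ψ dx = -0.49379, so ⟨x³⟩ = -0.49379 / 1.0035.
⟨x³⟩ = -0.49209.

-0.4921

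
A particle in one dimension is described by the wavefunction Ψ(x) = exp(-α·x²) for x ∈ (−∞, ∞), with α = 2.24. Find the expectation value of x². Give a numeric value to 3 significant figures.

⟨x²⟩ = ∫ x²·|Ψ|² dx / ∫|Ψ|² dx (integrals over the domain).
Gaussian moments: ∫x^(2j)·e^(−2αx²) dx = (2j−1)!!/(4α)^j · √(π/(2α)), odd powers integrate to 0; here √(π/(2α)) = 0.83741.
State is unnormalized: ∫|Ψ|² dx = 0.83741, and ∫Ψ*·x²·Ψ dx = 0.093460, so ⟨x²⟩ = 0.093460 / 0.83741.
⟨x²⟩ = 0.11161.

0.112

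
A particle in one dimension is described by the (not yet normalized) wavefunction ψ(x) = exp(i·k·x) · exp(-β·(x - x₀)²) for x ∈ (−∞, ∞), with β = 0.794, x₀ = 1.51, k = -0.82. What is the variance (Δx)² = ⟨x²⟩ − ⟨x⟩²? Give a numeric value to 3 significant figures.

0.315

Compute ⟨x⟩ and ⟨x²⟩ separately, then (Δx)² = ⟨x²⟩ − ⟨x⟩².
Gaussian moments (u = x − x₀): ∫u^(2j)·e^(−2βu²) du = (2j−1)!!/(4β)^j · √(π/(2β)), odd powers integrate to 0; here √(π/(2β)) = 1.4065.
Normalization: ∫|ψ|² dx = 1.4065.
⟨x⟩ = 1.5100 and ⟨x²⟩ = 2.5950.
(Δx)² = 2.5950 − (1.5100)² = 0.31486.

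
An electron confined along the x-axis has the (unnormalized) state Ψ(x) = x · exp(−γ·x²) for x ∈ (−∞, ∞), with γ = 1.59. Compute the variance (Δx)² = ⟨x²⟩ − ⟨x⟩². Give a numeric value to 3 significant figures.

Compute ⟨x⟩ and ⟨x²⟩ separately, then (Δx)² = ⟨x²⟩ − ⟨x⟩².
Expand each integrand as polynomial × e^(−2γx²) and use ∫x^(2j)·e^(−2γx²) dx = (2j−1)!!/(4γ)^j · √(π/(2γ)), odd powers → 0; here √(π/(2γ)) = 0.99394.
Normalization: ∫|Ψ|² dx = 0.15628.
⟨x⟩ = 0.0000 and ⟨x²⟩ = 0.47170.
(Δx)² = 0.47170 − (0.0000)² = 0.47170.

0.472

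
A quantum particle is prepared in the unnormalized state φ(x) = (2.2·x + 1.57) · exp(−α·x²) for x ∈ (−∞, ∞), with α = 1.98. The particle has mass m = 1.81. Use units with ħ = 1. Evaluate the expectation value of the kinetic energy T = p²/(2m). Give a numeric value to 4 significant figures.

T = −(ħ²/2m) d²/dx², so ⟨T⟩ = −(ħ²/2m) ∫ φ*·φ'' dx / ∫|φ|² dx; with m = 1.81.
Expand each integrand as polynomial × e^(−2αx²) and use ∫x^(2j)·e^(−2αx²) dx = (2j−1)!!/(4α)^j · √(π/(2α)), odd powers → 0; here √(π/(2α)) = 0.89069. Differentiate with the product rule, d/dx e^(−αx²) = −2αx·e^(−αx²).
State is unnormalized: ∫|φ|² dx = 2.7398, and ∫φ*·(−ħ²/2m · φ'') dx = 2.0940, so ⟨T⟩ = 2.0940 / 2.7398.
⟨T⟩ = 0.76429.

0.7643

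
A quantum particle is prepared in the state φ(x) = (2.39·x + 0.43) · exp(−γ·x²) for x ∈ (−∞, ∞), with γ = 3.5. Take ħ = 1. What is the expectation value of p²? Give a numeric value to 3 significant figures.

p² φ = −ħ² d²φ/dx²; ⟨p²⟩ = −ħ² ∫ φ*·φ'' dx / ∫|φ|² dx.
Expand each integrand as polynomial × e^(−2γx²) and use ∫x^(2j)·e^(−2γx²) dx = (2j−1)!!/(4γ)^j · √(π/(2γ)), odd powers → 0; here √(π/(2γ)) = 0.66992. Differentiate with the product rule, d/dx e^(−γx²) = −2γx·e^(−γx²).
State is unnormalized: ∫|φ|² dx = 0.39720, and ∫φ*·(−ħ² φ'') dx = 3.3035, so ⟨p²⟩ = 3.3035 / 0.39720.
⟨p²⟩ = 8.3170.

8.32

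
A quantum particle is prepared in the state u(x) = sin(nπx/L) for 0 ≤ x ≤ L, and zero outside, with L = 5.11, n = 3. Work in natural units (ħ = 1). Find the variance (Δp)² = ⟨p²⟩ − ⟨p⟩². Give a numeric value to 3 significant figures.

3.40

Compute ⟨p⟩ and ⟨p²⟩ separately; (Δp)² = ⟨p²⟩ − ⟨p⟩².
d/dx sin(nπx/L) = (nπ/L)·cos(nπx/L) and d²/dx² sin(nπx/L) = −(nπ/L)²·sin(nπx/L); on 0 ≤ x ≤ L, ∫sin²(nπx/L) dx = L/2 and ∫sin(nπx/L)·cos(nπx/L) dx = 0.
Normalization: ∫|u|² dx = 2.5550.
⟨p⟩ = 0.0000 and ⟨p²⟩ = 3.4017.
(Δp)² = 3.4017 − (0.0000)² = 3.4017.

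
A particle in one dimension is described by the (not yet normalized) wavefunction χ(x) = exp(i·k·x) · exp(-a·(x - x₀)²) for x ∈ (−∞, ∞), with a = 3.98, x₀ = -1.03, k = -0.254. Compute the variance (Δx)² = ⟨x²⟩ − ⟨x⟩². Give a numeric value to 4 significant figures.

0.06281

Compute ⟨x⟩ and ⟨x²⟩ separately, then (Δx)² = ⟨x²⟩ − ⟨x⟩².
Gaussian moments (u = x − x₀): ∫u^(2j)·e^(−2au²) du = (2j−1)!!/(4a)^j · √(π/(2a)), odd powers integrate to 0; here √(π/(2a)) = 0.62823.
Normalization: ∫|χ|² dx = 0.62823.
⟨x⟩ = -1.0300 and ⟨x²⟩ = 1.1237.
(Δx)² = 1.1237 − (-1.0300)² = 0.062814.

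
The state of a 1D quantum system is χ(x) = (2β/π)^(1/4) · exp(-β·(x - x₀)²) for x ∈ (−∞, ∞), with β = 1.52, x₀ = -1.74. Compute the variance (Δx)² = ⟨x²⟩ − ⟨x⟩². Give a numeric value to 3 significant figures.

Compute ⟨x⟩ and ⟨x²⟩ separately, then (Δx)² = ⟨x²⟩ − ⟨x⟩².
Gaussian moments (u = x − x₀): ∫u^(2j)·e^(−2βu²) du = (2j−1)!!/(4β)^j · √(π/(2β)), odd powers integrate to 0; here √(π/(2β)) = 1.0166.
⟨x⟩ = -1.7400 and ⟨x²⟩ = 3.1921.
(Δx)² = 3.1921 − (-1.7400)² = 0.16447.

0.164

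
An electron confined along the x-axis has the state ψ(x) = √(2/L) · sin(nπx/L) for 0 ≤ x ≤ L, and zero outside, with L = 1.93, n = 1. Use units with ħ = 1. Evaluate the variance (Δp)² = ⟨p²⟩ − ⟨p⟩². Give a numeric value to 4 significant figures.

2.650

Compute ⟨p⟩ and ⟨p²⟩ separately; (Δp)² = ⟨p²⟩ − ⟨p⟩².
d/dx sin(nπx/L) = (nπ/L)·cos(nπx/L) and d²/dx² sin(nπx/L) = −(nπ/L)²·sin(nπx/L); on 0 ≤ x ≤ L, ∫sin²(nπx/L) dx = L/2 and ∫sin(nπx/L)·cos(nπx/L) dx = 0.
⟨p⟩ = 0.0000 and ⟨p²⟩ = 2.6496.
(Δp)² = 2.6496 − (0.0000)² = 2.6496.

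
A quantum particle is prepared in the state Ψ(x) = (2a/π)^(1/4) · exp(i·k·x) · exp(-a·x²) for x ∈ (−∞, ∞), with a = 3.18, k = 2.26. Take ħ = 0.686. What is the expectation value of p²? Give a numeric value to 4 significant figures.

p² Ψ = −ħ² d²Ψ/dx²; ⟨p²⟩ = −ħ² ∫ Ψ*·Ψ'' dx.
Gaussian moments: ∫x^(2j)·e^(−2ax²) dx = (2j−1)!!/(4a)^j · √(π/(2a)), odd powers integrate to 0; here √(π/(2a)) = 0.70282. Derivatives: Ψ′ = (ik − 2ax)·Ψ, Ψ″ = ((ik − 2ax)² − 2a)·Ψ; the odd-in-x pieces drop out.
⟨p²⟩ = 3.9001.

3.900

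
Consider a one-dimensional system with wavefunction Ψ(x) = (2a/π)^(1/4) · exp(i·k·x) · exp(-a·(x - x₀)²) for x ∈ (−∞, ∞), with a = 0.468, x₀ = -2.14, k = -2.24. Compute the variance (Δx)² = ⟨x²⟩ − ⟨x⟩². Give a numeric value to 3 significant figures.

0.534

Compute ⟨x⟩ and ⟨x²⟩ separately, then (Δx)² = ⟨x²⟩ − ⟨x⟩².
Gaussian moments (u = x − x₀): ∫u^(2j)·e^(−2au²) du = (2j−1)!!/(4a)^j · √(π/(2a)), odd powers integrate to 0; here √(π/(2a)) = 1.8320.
⟨x⟩ = -2.1400 and ⟨x²⟩ = 5.1138.
(Δx)² = 5.1138 − (-2.1400)² = 0.53419.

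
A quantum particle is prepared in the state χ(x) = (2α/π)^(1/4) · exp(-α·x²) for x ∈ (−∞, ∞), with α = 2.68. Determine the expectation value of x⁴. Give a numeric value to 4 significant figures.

0.02611

⟨x⁴⟩ = ∫ x⁴·|χ|² dx (integrals over the domain).
Gaussian moments: ∫x^(2j)·e^(−2αx²) dx = (2j−1)!!/(4α)^j · √(π/(2α)), odd powers integrate to 0; here √(π/(2α)) = 0.76558.
⟨x⁴⟩ = 0.026105.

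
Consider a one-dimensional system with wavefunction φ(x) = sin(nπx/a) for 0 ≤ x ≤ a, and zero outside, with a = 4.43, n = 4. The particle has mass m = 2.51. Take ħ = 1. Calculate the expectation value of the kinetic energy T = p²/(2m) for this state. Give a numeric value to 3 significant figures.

1.60

T = −(ħ²/2m) d²/dx², so ⟨T⟩ = −(ħ²/2m) ∫ φ*·φ'' dx / ∫|φ|² dx; with m = 2.51.
d/dx sin(nπx/a) = (nπ/a)·cos(nπx/a) and d²/dx² sin(nπx/a) = −(nπ/a)²·sin(nπx/a); on 0 ≤ x ≤ a, ∫sin²(nπx/a) dx = a/2 and ∫sin(nπx/a)·cos(nπx/a) dx = 0.
State is unnormalized: ∫|φ|² dx = 2.2150, and ∫φ*·(−ħ²/2m · φ'') dx = 3.5504, so ⟨T⟩ = 3.5504 / 2.2150.
⟨T⟩ = 1.6029.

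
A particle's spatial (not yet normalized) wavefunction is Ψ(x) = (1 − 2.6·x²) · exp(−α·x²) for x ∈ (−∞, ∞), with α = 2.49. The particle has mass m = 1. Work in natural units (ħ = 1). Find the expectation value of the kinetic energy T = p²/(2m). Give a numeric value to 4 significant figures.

3.648

T = −(ħ²/2m) d²/dx², so ⟨T⟩ = −(ħ²/2m) ∫ Ψ*·Ψ'' dx / ∫|Ψ|² dx; with m = 1.
Expand each integrand as polynomial × e^(−2αx²) and use ∫x^(2j)·e^(−2αx²) dx = (2j−1)!!/(4α)^j · √(π/(2α)), odd powers → 0; here √(π/(2α)) = 0.79426. Differentiate with the product rule, d/dx e^(−αx²) = −2αx·e^(−αx²).
State is unnormalized: ∫|Ψ|² dx = 0.54196, and ∫Ψ*·(−ħ²/2m · Ψ'') dx = 1.9768, so ⟨T⟩ = 1.9768 / 0.54196.
⟨T⟩ = 3.6475.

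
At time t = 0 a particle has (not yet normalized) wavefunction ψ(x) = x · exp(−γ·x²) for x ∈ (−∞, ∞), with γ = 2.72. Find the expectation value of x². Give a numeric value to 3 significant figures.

0.276

⟨x²⟩ = ∫ x²·|ψ|² dx / ∫|ψ|² dx (integrals over the domain).
Expand each integrand as polynomial × e^(−2γx²) and use ∫x^(2j)·e^(−2γx²) dx = (2j−1)!!/(4γ)^j · √(π/(2γ)), odd powers → 0; here √(π/(2γ)) = 0.75993.
State is unnormalized: ∫|ψ|² dx = 0.069847, and ∫ψ*·x²·ψ dx = 0.019259, so ⟨x²⟩ = 0.019259 / 0.069847.
⟨x²⟩ = 0.27574.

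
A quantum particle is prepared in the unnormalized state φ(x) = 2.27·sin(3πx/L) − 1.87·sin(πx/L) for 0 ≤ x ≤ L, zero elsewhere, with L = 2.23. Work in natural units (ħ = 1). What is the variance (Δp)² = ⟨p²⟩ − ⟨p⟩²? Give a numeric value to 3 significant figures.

Compute ⟨p⟩ and ⟨p²⟩ separately; (Δp)² = ⟨p²⟩ − ⟨p⟩².
d²/dx² sin(jπx/L) = −(jπ/L)²·sin(jπx/L); on 0 ≤ x ≤ L, ∫sin²(jπx/L) dx = L/2 and ∫sin(jπx/L)·sin(lπx/L) dx = 0 for j ≠ l, so only diagonal terms survive in ∫|φ|² and ∫φ·φ″; ∫φ·φ′ dx = [φ²/2] between the walls = 0.
Normalization: ∫|φ|² dx = 9.6445.
⟨p⟩ = 0.0000 and ⟨p²⟩ = 11.443.
(Δp)² = 11.443 − (0.0000)² = 11.443.

11.4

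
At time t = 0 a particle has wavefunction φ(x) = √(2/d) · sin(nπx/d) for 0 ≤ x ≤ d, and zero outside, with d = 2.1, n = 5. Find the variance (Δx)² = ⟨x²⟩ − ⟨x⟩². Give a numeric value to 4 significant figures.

Compute ⟨x⟩ and ⟨x²⟩ separately, then (Δx)² = ⟨x²⟩ − ⟨x⟩².
With sin²θ = (1 − cos2θ)/2 on 0 ≤ x ≤ d: ∫sin²(nπx/d) dx = d/2, ∫x·sin²(nπx/d) dx = d²/4, ∫x²·sin²(nπx/d) dx = d³·(1/6 − 1/(4n²π²)); higher powers xᵏ the same way, integrating xᵏ·cos(2nπx/d) by parts.
⟨x⟩ = 1.0500 and ⟨x²⟩ = 1.4611.
(Δx)² = 1.4611 − (1.0500)² = 0.35856.

0.3586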